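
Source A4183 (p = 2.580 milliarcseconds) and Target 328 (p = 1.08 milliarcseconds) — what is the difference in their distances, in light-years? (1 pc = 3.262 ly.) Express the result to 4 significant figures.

1756 ly

d_A = 1/0.002580″ = 387.6 pc; d_B = 1/0.001080″ = 925.93 pc.
|d_B − d_A| = |925.93 − 387.6| = 538.33 pc = 538.33 × 3.262 ly = 1756 ly.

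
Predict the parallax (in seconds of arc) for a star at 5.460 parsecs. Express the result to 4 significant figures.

0.1832 arcsec

p = 1/d = 1/5.46 = 0.18315 arcsec.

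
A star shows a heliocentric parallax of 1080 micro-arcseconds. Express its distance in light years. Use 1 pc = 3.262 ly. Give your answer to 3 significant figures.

3020 light years

p = 1080 micro-arcseconds = 0.001080 arcsec.
d = 1/p = 1/0.001080 = 925.93 pc.
In light-years: 925.93 × 3.262 = 3020.4 ly.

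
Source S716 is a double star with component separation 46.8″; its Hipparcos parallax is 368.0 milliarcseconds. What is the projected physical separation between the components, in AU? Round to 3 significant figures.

127 AU

d = 1/p = 1/0.3680″ = 2.7174 pc.
At distance d (pc), an angle of θ arcsec spans θ·d AU: s = 46.8 × 2.7174 = 127.17 AU.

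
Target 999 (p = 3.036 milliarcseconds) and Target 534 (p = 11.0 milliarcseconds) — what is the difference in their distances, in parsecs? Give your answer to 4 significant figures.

238.5 pc

d_A = 1/0.003036″ = 329.38 pc; d_B = 1/0.01100″ = 90.909 pc.
|d_B − d_A| = |90.909 − 329.38| = 238.47 pc.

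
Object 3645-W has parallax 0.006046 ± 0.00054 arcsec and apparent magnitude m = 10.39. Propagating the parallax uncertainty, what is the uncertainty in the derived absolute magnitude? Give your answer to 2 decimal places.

M = m − 5 log₁₀ d + 5 = m + 5 log₁₀ p + 5, so ∂M/∂p = 5/(p ln 10).
σ_M = (5/ln 10) · (σ_p/p) = 2.1715 × 0.00054/0.006046 = 2.1715 × 0.089315 = 0.19395.

σ_M = 0.19 mag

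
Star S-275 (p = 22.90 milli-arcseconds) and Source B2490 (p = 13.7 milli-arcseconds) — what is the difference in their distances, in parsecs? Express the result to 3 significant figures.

29.3 pc

d_A = 1/0.02290″ = 43.668 pc; d_B = 1/0.01370″ = 72.993 pc.
|d_B − d_A| = |72.993 − 43.668| = 29.325 pc.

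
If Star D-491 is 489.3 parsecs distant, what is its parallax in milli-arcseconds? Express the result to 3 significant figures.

p = 1/d = 1/489.3 = 0.0020437 arcsec.
= 0.0020437 × 1000 = 2.0437 mas.

2.04 mas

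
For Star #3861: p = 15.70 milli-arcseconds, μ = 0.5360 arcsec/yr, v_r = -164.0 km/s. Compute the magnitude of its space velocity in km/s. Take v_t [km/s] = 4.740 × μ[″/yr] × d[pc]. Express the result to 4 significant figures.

d = 1/p = 1/0.01570″ = 63.694 pc.
v_t = 4.740 μ d = 4.740 × 0.5360 × 63.694 = 161.82 km/s.
v = √(v_r² + v_t²) = √((-164.0)² + 161.82²) = √53081.7 = 230.39 km/s.

230.4 km/s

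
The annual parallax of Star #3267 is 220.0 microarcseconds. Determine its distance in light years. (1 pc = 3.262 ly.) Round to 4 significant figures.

p = 220.0 microarcseconds = 0.0002200 arcsec.
d = 1/p = 1/0.0002200 = 4545.5 pc.
In light-years: 4545.5 × 3.262 = 14827 ly.

14830 light years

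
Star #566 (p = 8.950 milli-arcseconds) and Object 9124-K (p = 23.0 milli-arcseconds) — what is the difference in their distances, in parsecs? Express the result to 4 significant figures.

d_A = 1/0.008950″ = 111.73 pc; d_B = 1/0.02300″ = 43.478 pc.
|d_B − d_A| = |43.478 − 111.73| = 68.252 pc.

68.25 pc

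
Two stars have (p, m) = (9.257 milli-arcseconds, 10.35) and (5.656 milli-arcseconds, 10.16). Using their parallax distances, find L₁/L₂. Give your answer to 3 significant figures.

d₁ = 1/p₁ = 1/0.009257″ = 108.03 pc; d₂ = 1/p₂ = 1/0.005656″ = 176.8 pc.
M₁ = m₁ − 5 log₁₀ d₁ + 5 = 10.35 − 10.1677 + 5 = 5.1823.
M₂ = 10.16 − 11.2374 + 5 = 3.9226.
L₁/L₂ = 10^(0.4(M₂ − M₁)) = 10^(0.4 × (-1.2597)) = 10^(-0.50388) = 0.31342.

L₁/L₂ = 0.313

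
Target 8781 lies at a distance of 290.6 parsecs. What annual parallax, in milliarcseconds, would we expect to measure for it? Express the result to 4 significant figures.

p = 1/d = 1/290.6 = 0.0034412 arcsec.
= 0.0034412 × 1000 = 3.4412 mas.

3.441 mas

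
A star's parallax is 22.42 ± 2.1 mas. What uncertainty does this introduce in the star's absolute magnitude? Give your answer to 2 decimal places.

M = m − 5 log₁₀ d + 5 = m + 5 log₁₀ p + 5, so ∂M/∂p = 5/(p ln 10).
σ_M = (5/ln 10) · (σ_p/p) = 2.1715 × 2.1/22.42 = 2.1715 × 0.093666 = 0.2034.

σ_M = 0.20 mag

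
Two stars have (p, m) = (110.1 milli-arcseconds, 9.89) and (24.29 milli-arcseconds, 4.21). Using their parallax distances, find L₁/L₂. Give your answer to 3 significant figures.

d₁ = 1/p₁ = 1/0.1101″ = 9.0827 pc; d₂ = 1/p₂ = 1/0.02429″ = 41.169 pc.
M₁ = m₁ − 5 log₁₀ d₁ + 5 = 9.89 − 4.7911 + 5 = 10.0989.
M₂ = 4.21 − 8.0729 + 5 = 1.1371.
L₁/L₂ = 10^(0.4(M₂ − M₁)) = 10^(0.4 × (-8.9618)) = 10^(-3.58472) = 0.00026018.

L₁/L₂ = 0.000260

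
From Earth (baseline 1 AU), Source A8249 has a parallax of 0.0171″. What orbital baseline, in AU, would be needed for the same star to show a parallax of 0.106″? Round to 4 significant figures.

6.199 AU

Parallax scales linearly with baseline: p ∝ B, so B = p_target / p_Earth × 1 AU.
B = 0.106 / 0.0171 = 6.1988 AU.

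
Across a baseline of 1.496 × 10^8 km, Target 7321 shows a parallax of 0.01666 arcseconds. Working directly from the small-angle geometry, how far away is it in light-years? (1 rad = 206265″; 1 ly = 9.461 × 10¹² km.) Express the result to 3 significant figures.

196 ly

θ = 0.01666″ = 0.01666/206265 = 8.0770 × 10^-8 rad.
d = B/θ = (1.496 × 10^8) / (8.0770 × 10^-8) = 1.8522 × 10^15 km = (1.8522 × 10^15) / (9.461 × 10^12) ly = 195.77 ly.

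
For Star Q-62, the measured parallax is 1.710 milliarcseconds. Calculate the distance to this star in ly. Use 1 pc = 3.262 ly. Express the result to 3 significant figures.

1910 ly

p = 1.710 milliarcseconds = 0.001710 arcsec.
d = 1/p = 1/0.001710 = 584.8 pc.
In light-years: 584.8 × 3.262 = 1907.6 ly.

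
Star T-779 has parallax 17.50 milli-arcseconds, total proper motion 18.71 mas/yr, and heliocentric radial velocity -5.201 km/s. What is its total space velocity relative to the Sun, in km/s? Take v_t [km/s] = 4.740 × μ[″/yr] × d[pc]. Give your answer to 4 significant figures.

7.262 km/s

d = 1/p = 1/0.01750″ = 57.143 pc.
μ = 18.71 mas/yr = 0.01871 ″/yr.
v_t = 4.740 μ d = 4.740 × 0.01871 × 57.143 = 5.0677 km/s.
v = √(v_r² + v_t²) = √((-5.201)² + 5.0677²) = √52.732 = 7.2617 km/s.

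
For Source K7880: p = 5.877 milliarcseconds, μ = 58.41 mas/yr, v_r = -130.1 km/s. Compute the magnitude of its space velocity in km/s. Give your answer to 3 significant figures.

d = 1/p = 1/0.005877″ = 170.15 pc.
μ = 58.41 mas/yr = 0.05841 ″/yr.
v_t = 4.740 μ d = 4.740 × 0.05841 × 170.15 = 47.108 km/s.
v = √(v_r² + v_t²) = √((-130.1)² + 47.108²) = √19145.2 = 138.37 km/s.

138 km/s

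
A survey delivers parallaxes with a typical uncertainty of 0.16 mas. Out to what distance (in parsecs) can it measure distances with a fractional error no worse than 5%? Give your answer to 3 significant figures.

313 pc

σ_d/d = σ_p/p, so the condition is σ_p/p ≤ 0.05, i.e. p ≥ σ_p/0.05.
p_min = 0.16/0.05 = 3.2 mas = 0.0032 arcsec.
d_max = 1/p_min = 1/0.0032 = 312.5 pc.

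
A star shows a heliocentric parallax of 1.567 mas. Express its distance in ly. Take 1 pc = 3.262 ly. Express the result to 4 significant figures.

p = 1.567 mas = 0.001567 arcsec.
d = 1/p = 1/0.001567 = 638.16 pc.
In light-years: 638.16 × 3.262 = 2081.7 ly.

2082 ly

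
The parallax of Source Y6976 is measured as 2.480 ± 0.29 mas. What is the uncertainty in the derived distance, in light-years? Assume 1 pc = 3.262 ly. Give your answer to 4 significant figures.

d = 1/p, so σ_d = σ_p / p².
σ_d = 0.000290 / (0.002480)² = 0.000290 / 0.0000061504 = 47.151 pc = 47.151 × 3.262 ly = 153.81 ly.

153.8 ly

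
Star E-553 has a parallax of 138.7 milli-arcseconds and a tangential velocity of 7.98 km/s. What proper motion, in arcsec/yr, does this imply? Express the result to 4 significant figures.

0.2335 arcsec/yr

d = 1/p = 1/0.1387″ = 7.2098 pc.
μ = v_t / (4.74 d) = 7.98 / (4.74 × 7.2098) = 7.98 / 34.174 = 0.23351 ″/yr.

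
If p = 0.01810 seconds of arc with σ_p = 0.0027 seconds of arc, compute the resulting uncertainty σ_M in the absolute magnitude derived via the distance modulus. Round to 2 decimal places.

M = m − 5 log₁₀ d + 5 = m + 5 log₁₀ p + 5, so ∂M/∂p = 5/(p ln 10).
σ_M = (5/ln 10) · (σ_p/p) = 2.1715 × 0.0027/0.01810 = 2.1715 × 0.14917 = 0.32392.

σ_M = 0.32 mag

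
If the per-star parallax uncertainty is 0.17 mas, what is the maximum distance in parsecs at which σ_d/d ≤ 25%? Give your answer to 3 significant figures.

1470 pc

σ_d/d = σ_p/p, so the condition is σ_p/p ≤ 0.25, i.e. p ≥ σ_p/0.25.
p_min = 0.17/0.25 = 0.68 mas = 0.00068 arcsec.
d_max = 1/p_min = 1/0.00068 = 1470.6 pc.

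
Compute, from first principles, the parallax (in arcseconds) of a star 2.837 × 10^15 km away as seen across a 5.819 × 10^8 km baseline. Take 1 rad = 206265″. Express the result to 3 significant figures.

0.0423 arcsec

θ ≈ B/d = (5.819 × 10^8) / (2.837 × 10^15) = 2.0511 × 10^-7 rad.
In arcseconds: 2.0511 × 10^-7 × 206265 = 0.042307″.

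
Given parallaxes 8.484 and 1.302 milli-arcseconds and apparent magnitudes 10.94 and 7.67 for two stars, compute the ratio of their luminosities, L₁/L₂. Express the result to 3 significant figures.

d₁ = 1/p₁ = 1/0.008484″ = 117.87 pc; d₂ = 1/p₂ = 1/0.001302″ = 768.05 pc.
M₁ = m₁ − 5 log₁₀ d₁ + 5 = 10.94 − 10.3570 + 5 = 5.5830.
M₂ = 7.67 − 14.4269 + 5 = -1.7569.
L₁/L₂ = 10^(0.4(M₂ − M₁)) = 10^(0.4 × (-7.3399)) = 10^(-2.93596) = 0.0011589.

L₁/L₂ = 0.00116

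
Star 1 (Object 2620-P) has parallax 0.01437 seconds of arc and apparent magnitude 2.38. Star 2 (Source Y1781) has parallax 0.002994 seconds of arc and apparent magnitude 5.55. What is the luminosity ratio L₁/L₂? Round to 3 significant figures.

d₁ = 1/p₁ = 1/0.01437″ = 69.589 pc; d₂ = 1/p₂ = 1/0.002994″ = 334 pc.
M₁ = m₁ − 5 log₁₀ d₁ + 5 = 2.38 − 9.2127 + 5 = -1.8327.
M₂ = 5.55 − 12.6187 + 5 = -2.0687.
L₁/L₂ = 10^(0.4(M₂ − M₁)) = 10^(0.4 × (-0.2360)) = 10^(-0.09440) = 0.80464.

L₁/L₂ = 0.805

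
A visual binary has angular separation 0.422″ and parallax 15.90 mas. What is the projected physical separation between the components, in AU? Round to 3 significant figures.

d = 1/p = 1/0.01590″ = 62.893 pc.
At distance d (pc), an angle of θ arcsec spans θ·d AU: s = 0.422 × 62.893 = 26.541 AU.

26.5 AU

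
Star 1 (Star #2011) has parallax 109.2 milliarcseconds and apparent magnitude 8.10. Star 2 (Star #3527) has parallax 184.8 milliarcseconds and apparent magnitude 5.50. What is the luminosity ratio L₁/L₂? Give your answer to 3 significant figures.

L₁/L₂ = 0.261

d₁ = 1/p₁ = 1/0.1092″ = 9.1575 pc; d₂ = 1/p₂ = 1/0.1848″ = 5.4113 pc.
M₁ = m₁ − 5 log₁₀ d₁ + 5 = 8.10 − 4.8089 + 5 = 8.2911.
M₂ = 5.50 − 3.6665 + 5 = 6.8335.
L₁/L₂ = 10^(0.4(M₂ − M₁)) = 10^(0.4 × (-1.4576)) = 10^(-0.58304) = 0.26119.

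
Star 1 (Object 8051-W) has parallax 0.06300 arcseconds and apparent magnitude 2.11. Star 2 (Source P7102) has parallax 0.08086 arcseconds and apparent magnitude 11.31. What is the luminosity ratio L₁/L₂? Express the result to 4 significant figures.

L₁/L₂ = 7885

d₁ = 1/p₁ = 1/0.06300″ = 15.873 pc; d₂ = 1/p₂ = 1/0.08086″ = 12.367 pc.
M₁ = m₁ − 5 log₁₀ d₁ + 5 = 2.11 − 6.0033 + 5 = 1.1067.
M₂ = 11.31 − 5.4613 + 5 = 10.8487.
L₁/L₂ = 10^(0.4(M₂ − M₁)) = 10^(0.4 × 9.7420) = 10^3.89680 = 7885.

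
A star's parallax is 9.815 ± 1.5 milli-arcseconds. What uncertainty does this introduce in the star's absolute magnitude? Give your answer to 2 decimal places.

σ_M = 0.33 mag

M = m − 5 log₁₀ d + 5 = m + 5 log₁₀ p + 5, so ∂M/∂p = 5/(p ln 10).
σ_M = (5/ln 10) · (σ_p/p) = 2.1715 × 1.5/9.815 = 2.1715 × 0.15283 = 0.33187.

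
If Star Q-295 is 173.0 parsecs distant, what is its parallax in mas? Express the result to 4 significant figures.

5.780 mas

p = 1/d = 1/173 = 0.0057803 arcsec.
= 0.0057803 × 1000 = 5.7803 mas.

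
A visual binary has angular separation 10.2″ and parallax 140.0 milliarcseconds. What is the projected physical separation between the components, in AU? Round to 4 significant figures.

d = 1/p = 1/0.1400″ = 7.1429 pc.
At distance d (pc), an angle of θ arcsec spans θ·d AU: s = 10.2 × 7.1429 = 72.858 AU.

72.86 AU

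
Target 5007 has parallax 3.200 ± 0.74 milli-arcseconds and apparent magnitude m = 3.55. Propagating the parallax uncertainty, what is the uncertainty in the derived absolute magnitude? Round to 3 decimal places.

σ_M = 0.502 mag

M = m − 5 log₁₀ d + 5 = m + 5 log₁₀ p + 5, so ∂M/∂p = 5/(p ln 10).
σ_M = (5/ln 10) · (σ_p/p) = 2.1715 × 0.74/3.200 = 2.1715 × 0.23125 = 0.50216.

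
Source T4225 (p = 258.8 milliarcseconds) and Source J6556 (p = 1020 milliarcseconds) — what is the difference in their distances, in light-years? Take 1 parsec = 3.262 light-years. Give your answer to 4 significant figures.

9.406 ly

d_A = 1/0.2588″ = 3.864 pc; d_B = 1/1.020″ = 0.98039 pc.
|d_B − d_A| = |0.98039 − 3.864| = 2.8836 pc = 2.8836 × 3.262 ly = 9.4063 ly.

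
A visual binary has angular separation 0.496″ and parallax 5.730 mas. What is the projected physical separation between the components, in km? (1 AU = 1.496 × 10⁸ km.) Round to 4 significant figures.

d = 1/p = 1/0.005730″ = 174.52 pc.
At distance d (pc), an angle of θ arcsec spans θ·d AU: s = 0.496 × 174.52 = 86.562 AU.
= 86.562 × 1.496 × 10⁸ km = 1.2950 × 10^10 km.

1.295 × 10^10 km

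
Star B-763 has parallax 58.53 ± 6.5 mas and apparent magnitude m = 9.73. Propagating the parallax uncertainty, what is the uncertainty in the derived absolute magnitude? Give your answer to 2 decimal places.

σ_M = 0.24 mag

M = m − 5 log₁₀ d + 5 = m + 5 log₁₀ p + 5, so ∂M/∂p = 5/(p ln 10).
σ_M = (5/ln 10) · (σ_p/p) = 2.1715 × 6.5/58.53 = 2.1715 × 0.11105 = 0.24115.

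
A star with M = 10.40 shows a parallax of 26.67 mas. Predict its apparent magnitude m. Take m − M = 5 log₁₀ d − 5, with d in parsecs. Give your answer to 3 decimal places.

d = 1/p = 1/0.02667″ = 37.495 pc.
m − M = 5 log₁₀ d − 5 = 5 log₁₀(37.495) − 5 = 7.8699 − 5 = 2.8699.
m = M + (m − M) = 10.40 + 2.8699 = 13.270.

m = 13.270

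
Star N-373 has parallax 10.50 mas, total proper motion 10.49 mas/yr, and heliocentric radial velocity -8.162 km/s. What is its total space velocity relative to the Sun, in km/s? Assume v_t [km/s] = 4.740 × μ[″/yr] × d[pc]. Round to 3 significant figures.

9.44 km/s

d = 1/p = 1/0.01050″ = 95.238 pc.
μ = 10.49 mas/yr = 0.01049 ″/yr.
v_t = 4.740 μ d = 4.740 × 0.01049 × 95.238 = 4.7355 km/s.
v = √(v_r² + v_t²) = √((-8.162)² + 4.7355²) = √89.0432 = 9.4363 km/s.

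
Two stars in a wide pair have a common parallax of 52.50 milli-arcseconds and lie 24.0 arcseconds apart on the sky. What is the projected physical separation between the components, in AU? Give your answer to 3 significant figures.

457 AU

d = 1/p = 1/0.05250″ = 19.048 pc.
At distance d (pc), an angle of θ arcsec spans θ·d AU: s = 24.0 × 19.048 = 457.15 AU.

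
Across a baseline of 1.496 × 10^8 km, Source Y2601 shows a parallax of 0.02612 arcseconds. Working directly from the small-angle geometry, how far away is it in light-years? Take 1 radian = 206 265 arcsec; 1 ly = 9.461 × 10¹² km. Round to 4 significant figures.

124.9 ly

θ = 0.02612″ = 0.02612/206265 = 1.2663 × 10^-7 rad.
d = B/θ = (1.496 × 10^8) / (1.2663 × 10^-7) = 1.1814 × 10^15 km = (1.1814 × 10^15) / (9.461 × 10^12) ly = 124.87 ly.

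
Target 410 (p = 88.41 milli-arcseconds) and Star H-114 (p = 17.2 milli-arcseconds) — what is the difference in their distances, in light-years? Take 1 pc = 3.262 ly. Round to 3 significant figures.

153 ly

d_A = 1/0.08841″ = 11.311 pc; d_B = 1/0.01720″ = 58.14 pc.
|d_B − d_A| = |58.14 − 11.311| = 46.829 pc = 46.829 × 3.262 ly = 152.76 ly.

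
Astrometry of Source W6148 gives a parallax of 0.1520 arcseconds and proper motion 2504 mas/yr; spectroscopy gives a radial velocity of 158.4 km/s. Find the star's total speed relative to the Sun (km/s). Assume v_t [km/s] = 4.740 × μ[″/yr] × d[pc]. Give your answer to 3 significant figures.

d = 1/p = 1/0.1520″ = 6.5789 pc.
μ = 2504 mas/yr = 2.504 ″/yr.
v_t = 4.740 μ d = 4.740 × 2.504 × 6.5789 = 78.085 km/s.
v = √(v_r² + v_t²) = √(158.4² + 78.085²) = √31187.8 = 176.6 km/s.

177 km/s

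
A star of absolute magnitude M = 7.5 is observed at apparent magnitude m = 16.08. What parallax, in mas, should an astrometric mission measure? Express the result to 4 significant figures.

1.923 mas

m − M = 16.08 − 7.5 = 8.58.
d = 10^((m−M)/5 + 1) = 10^2.716 = 520 pc.
p = 1/d = 1/520 = 0.0019231 arcsec = 1.9231 mas.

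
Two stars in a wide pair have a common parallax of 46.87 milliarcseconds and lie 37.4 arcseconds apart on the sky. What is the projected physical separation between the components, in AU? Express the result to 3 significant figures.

d = 1/p = 1/0.04687″ = 21.336 pc.
At distance d (pc), an angle of θ arcsec spans θ·d AU: s = 37.4 × 21.336 = 797.97 AU.

798 AU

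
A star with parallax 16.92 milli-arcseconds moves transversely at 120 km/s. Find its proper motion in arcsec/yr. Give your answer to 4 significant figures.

d = 1/p = 1/0.01692″ = 59.102 pc.
μ = v_t / (4.74 d) = 120 / (4.74 × 59.102) = 120 / 280.14 = 0.42836 ″/yr.

0.4284 arcsec/yr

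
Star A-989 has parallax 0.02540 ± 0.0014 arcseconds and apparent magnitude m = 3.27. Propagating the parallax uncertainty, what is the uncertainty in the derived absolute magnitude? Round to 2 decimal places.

σ_M = 0.12 mag

M = m − 5 log₁₀ d + 5 = m + 5 log₁₀ p + 5, so ∂M/∂p = 5/(p ln 10).
σ_M = (5/ln 10) · (σ_p/p) = 2.1715 × 0.0014/0.02540 = 2.1715 × 0.055118 = 0.11969.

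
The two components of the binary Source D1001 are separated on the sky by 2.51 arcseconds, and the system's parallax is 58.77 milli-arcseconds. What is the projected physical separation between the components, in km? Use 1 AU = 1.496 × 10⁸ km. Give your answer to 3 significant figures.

d = 1/p = 1/0.05877″ = 17.015 pc.
At distance d (pc), an angle of θ arcsec spans θ·d AU: s = 2.51 × 17.015 = 42.708 AU.
= 42.708 × 1.496 × 10⁸ km = 6.3891 × 10^9 km.

6.39 × 10^9 km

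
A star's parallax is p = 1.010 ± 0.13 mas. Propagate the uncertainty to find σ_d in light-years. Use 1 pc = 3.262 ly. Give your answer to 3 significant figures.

d = 1/p, so σ_d = σ_p / p².
σ_d = 0.000130 / (0.001010)² = 0.000130 / 0.0000010201 = 127.44 pc = 127.44 × 3.262 ly = 415.71 ly.

416 ly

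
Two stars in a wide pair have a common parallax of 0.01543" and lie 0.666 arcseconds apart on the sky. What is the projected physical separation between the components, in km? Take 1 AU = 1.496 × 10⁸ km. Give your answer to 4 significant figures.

6.457 × 10^9 km

d = 1/p = 1/0.01543″ = 64.809 pc.
At distance d (pc), an angle of θ arcsec spans θ·d AU: s = 0.666 × 64.809 = 43.163 AU.
= 43.163 × 1.496 × 10⁸ km = 6.4572 × 10^9 km.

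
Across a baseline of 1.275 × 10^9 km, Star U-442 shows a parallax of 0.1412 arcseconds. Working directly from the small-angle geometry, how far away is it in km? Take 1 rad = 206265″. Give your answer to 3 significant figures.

θ = 0.1412″ = 0.1412/206265 = 6.8456 × 10^-7 rad.
d = B/θ = (1.275 × 10^9) / (6.8456 × 10^-7) = 1.8625 × 10^15 km.

1.86 × 10^15 km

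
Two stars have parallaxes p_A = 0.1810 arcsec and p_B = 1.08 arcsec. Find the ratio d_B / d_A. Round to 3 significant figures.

Since d = 1/p, d_B/d_A = p_A/p_B.
= 0.1810 / 1.08 = 0.16759.

0.168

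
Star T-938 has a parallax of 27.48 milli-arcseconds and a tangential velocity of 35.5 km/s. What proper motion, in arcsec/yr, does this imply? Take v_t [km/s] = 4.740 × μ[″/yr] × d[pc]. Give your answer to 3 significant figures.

d = 1/p = 1/0.02748″ = 36.39 pc.
μ = v_t / (4.74 d) = 35.5 / (4.74 × 36.39) = 35.5 / 172.49 = 0.20581 ″/yr.

0.206 arcsec/yr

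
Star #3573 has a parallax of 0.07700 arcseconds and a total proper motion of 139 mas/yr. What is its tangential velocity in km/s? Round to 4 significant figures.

d = 1/p = 1/0.07700″ = 12.987 pc.
μ = 139 mas/yr = 0.139 ″/yr.
v_t = 4.74 × μ × d = 4.74 × 0.139 × 12.987 = 8.5566 km/s.

8.557 km/s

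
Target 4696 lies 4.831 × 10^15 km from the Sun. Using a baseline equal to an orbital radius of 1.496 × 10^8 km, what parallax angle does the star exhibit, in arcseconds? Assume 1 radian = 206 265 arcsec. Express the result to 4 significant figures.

0.006387 arcsec

θ ≈ B/d = (1.496 × 10^8) / (4.831 × 10^15) = 3.0967 × 10^-8 rad.
In arcseconds: 3.0967 × 10^-8 × 206265 = 0.0063874″.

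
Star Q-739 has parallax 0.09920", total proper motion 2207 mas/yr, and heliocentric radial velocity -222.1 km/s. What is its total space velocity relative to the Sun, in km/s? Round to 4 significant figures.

d = 1/p = 1/0.09920″ = 10.081 pc.
μ = 2207 mas/yr = 2.207 ″/yr.
v_t = 4.740 μ d = 4.740 × 2.207 × 10.081 = 105.46 km/s.
v = √(v_r² + v_t²) = √((-222.1)² + 105.46²) = √60450.2 = 245.87 km/s.

245.9 km/s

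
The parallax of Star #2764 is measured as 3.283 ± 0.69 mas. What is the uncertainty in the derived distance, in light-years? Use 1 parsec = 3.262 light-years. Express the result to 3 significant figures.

209 ly

d = 1/p, so σ_d = σ_p / p².
σ_d = 0.000690 / (0.003283)² = 0.000690 / 0.000010778 = 64.019 pc = 64.019 × 3.262 ly = 208.83 ly.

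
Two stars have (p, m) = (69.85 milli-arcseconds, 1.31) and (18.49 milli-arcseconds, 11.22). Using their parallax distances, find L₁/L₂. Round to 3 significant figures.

L₁/L₂ = 645

d₁ = 1/p₁ = 1/0.06985″ = 14.316 pc; d₂ = 1/p₂ = 1/0.01849″ = 54.083 pc.
M₁ = m₁ − 5 log₁₀ d₁ + 5 = 1.31 − 5.7791 + 5 = 0.5309.
M₂ = 11.22 − 8.6653 + 5 = 7.5547.
L₁/L₂ = 10^(0.4(M₂ − M₁)) = 10^(0.4 × 7.0238) = 10^2.80952 = 644.94.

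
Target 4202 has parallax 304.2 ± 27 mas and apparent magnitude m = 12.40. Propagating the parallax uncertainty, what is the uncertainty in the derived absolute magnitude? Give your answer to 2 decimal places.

M = m − 5 log₁₀ d + 5 = m + 5 log₁₀ p + 5, so ∂M/∂p = 5/(p ln 10).
σ_M = (5/ln 10) · (σ_p/p) = 2.1715 × 27/304.2 = 2.1715 × 0.088757 = 0.19274.

σ_M = 0.19 mag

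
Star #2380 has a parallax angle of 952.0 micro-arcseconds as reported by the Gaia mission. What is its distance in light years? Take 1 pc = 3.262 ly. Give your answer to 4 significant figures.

3426 light years

p = 952.0 micro-arcseconds = 0.0009520 arcsec.
d = 1/p = 1/0.0009520 = 1050.4 pc.
In light-years: 1050.4 × 3.262 = 3426.4 ly.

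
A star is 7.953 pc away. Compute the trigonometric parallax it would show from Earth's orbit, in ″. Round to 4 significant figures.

0.1257 ″

p = 1/d = 1/7.953 = 0.12574 arcsec.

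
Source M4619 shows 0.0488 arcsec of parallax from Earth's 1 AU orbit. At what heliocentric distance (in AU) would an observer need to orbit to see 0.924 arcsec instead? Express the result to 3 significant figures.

Parallax scales linearly with baseline: p ∝ B, so B = p_target / p_Earth × 1 AU.
B = 0.924 / 0.0488 = 18.934 AU.

18.9 AU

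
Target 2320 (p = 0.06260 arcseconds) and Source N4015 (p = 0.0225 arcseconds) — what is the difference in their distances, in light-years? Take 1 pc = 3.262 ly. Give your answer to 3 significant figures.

d_A = 1/0.06260″ = 15.974 pc; d_B = 1/0.02250″ = 44.444 pc.
|d_B − d_A| = |44.444 − 15.974| = 28.47 pc = 28.47 × 3.262 ly = 92.869 ly.

92.9 ly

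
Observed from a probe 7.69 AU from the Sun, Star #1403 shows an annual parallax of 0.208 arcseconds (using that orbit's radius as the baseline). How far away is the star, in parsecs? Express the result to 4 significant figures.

With baseline B (in AU) and parallax p (in arcsec), d = B/p parsecs.
d = 7.69 / 0.208 = 36.971 pc.

36.97 pc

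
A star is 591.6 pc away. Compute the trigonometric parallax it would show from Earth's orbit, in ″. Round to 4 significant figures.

0.001690 ″

p = 1/d = 1/591.6 = 0.0016903 arcsec.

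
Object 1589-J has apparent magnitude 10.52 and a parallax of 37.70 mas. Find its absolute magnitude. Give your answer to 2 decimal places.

d = 1/p = 1/0.03770″ = 26.525 pc.
m − M = 5 log₁₀(26.525) − 5 = 7.1183 − 5 = 2.1183.
M = m − (m − M) = 10.52 − 2.1183 = 8.40.

M = 8.40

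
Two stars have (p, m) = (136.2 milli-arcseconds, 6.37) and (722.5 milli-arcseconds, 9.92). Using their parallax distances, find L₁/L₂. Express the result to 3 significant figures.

d₁ = 1/p₁ = 1/0.1362″ = 7.3421 pc; d₂ = 1/p₂ = 1/0.7225″ = 1.3841 pc.
M₁ = m₁ − 5 log₁₀ d₁ + 5 = 6.37 − 4.3291 + 5 = 7.0409.
M₂ = 9.92 − 0.7058 + 5 = 14.2142.
L₁/L₂ = 10^(0.4(M₂ − M₁)) = 10^(0.4 × 7.1733) = 10^2.86932 = 740.15.

L₁/L₂ = 740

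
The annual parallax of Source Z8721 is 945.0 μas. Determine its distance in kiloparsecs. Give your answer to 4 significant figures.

1.058 kpc

p = 945.0 μas = 0.0009450 arcsec.
d = 1/p = 1/0.0009450 = 1058.2 pc.
= 1.0582 kpc.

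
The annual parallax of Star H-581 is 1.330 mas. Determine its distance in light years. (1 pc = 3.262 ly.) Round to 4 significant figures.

2453 light years

p = 1.330 mas = 0.001330 arcsec.
d = 1/p = 1/0.001330 = 751.88 pc.
In light-years: 751.88 × 3.262 = 2452.6 ly.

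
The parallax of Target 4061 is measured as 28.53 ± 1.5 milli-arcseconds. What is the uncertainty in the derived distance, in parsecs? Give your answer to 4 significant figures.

1.843 pc

d = 1/p, so σ_d = σ_p / p².
σ_d = 0.00150 / (0.02853)² = 0.00150 / 0.00081396 = 1.8428 pc.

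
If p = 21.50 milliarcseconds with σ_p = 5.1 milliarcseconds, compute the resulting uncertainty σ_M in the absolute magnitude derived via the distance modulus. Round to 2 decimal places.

σ_M = 0.52 mag

M = m − 5 log₁₀ d + 5 = m + 5 log₁₀ p + 5, so ∂M/∂p = 5/(p ln 10).
σ_M = (5/ln 10) · (σ_p/p) = 2.1715 × 5.1/21.50 = 2.1715 × 0.23721 = 0.5151.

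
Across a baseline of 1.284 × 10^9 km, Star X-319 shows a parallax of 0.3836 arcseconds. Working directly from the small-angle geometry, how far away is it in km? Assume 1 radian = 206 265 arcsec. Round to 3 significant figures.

θ = 0.3836″ = 0.3836/206265 = 1.8597 × 10^-6 rad.
d = B/θ = (1.284 × 10^9) / (1.8597 × 10^-6) = 6.9043 × 10^14 km.

6.90 × 10^14 km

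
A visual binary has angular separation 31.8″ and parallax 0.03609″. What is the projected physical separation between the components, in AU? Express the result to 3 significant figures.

d = 1/p = 1/0.03609″ = 27.709 pc.
At distance d (pc), an angle of θ arcsec spans θ·d AU: s = 31.8 × 27.709 = 881.15 AU.

881 AU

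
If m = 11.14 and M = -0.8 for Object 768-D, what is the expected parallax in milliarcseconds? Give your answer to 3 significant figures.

0.409 mas

m − M = 11.14 − (-0.8) = 11.94.
d = 10^((m−M)/5 + 1) = 10^3.388 = 2443.4 pc.
p = 1/d = 1/2443.4 = 0.00040927 arcsec = 0.40927 mas.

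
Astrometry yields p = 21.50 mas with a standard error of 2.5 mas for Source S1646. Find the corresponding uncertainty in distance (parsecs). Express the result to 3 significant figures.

d = 1/p, so σ_d = σ_p / p².
σ_d = 0.00250 / (0.02150)² = 0.00250 / 0.00046225 = 5.4083 pc.

5.41 pc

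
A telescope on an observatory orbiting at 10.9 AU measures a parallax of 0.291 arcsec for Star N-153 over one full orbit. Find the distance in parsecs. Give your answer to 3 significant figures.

37.5 pc

With baseline B (in AU) and parallax p (in arcsec), d = B/p parsecs.
d = 10.9 / 0.291 = 37.457 pc.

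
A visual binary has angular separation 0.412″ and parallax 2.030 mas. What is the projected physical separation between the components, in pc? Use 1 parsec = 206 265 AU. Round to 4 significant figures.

0.0009840 pc

d = 1/p = 1/0.002030″ = 492.61 pc.
At distance d (pc), an angle of θ arcsec spans θ·d AU: s = 0.412 × 492.61 = 202.96 AU.
= 202.96 / 206265 = 0.00098398 pc.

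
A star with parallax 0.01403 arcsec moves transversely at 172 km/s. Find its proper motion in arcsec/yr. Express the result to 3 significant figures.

d = 1/p = 1/0.01403″ = 71.276 pc.
μ = v_t / (4.74 d) = 172 / (4.74 × 71.276) = 172 / 337.85 = 0.5091 ″/yr.

0.509 arcsec/yr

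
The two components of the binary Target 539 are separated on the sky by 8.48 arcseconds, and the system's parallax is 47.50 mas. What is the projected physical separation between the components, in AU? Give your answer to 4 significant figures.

d = 1/p = 1/0.04750″ = 21.053 pc.
At distance d (pc), an angle of θ arcsec spans θ·d AU: s = 8.48 × 21.053 = 178.53 AU.

178.5 AU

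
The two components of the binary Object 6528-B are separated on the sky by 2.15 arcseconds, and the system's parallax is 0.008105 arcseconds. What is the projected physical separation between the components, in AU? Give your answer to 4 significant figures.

d = 1/p = 1/0.008105″ = 123.38 pc.
At distance d (pc), an angle of θ arcsec spans θ·d AU: s = 2.15 × 123.38 = 265.27 AU.

265.3 AU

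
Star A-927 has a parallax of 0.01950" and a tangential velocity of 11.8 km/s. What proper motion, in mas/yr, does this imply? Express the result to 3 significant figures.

48.5 mas/yr

d = 1/p = 1/0.01950″ = 51.282 pc.
μ = v_t / (4.74 d) = 11.8 / (4.74 × 51.282) = 11.8 / 243.08 = 0.048544 ″/yr = 48.544 mas/yr.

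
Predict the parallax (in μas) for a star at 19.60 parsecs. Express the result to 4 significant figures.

p = 1/d = 1/19.6 = 0.05102 arcsec.
= 0.05102 × 10⁶ = 51020 μas.

51020 μas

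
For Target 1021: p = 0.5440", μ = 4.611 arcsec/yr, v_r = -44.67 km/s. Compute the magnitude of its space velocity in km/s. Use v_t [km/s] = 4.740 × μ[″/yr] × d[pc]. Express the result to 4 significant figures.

d = 1/p = 1/0.5440″ = 1.8382 pc.
v_t = 4.740 μ d = 4.740 × 4.611 × 1.8382 = 40.176 km/s.
v = √(v_r² + v_t²) = √((-44.67)² + 40.176²) = √3609.52 = 60.079 km/s.

60.08 km/s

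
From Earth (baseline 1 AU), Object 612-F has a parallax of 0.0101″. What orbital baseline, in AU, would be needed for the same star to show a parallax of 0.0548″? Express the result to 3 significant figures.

5.43 AU

Parallax scales linearly with baseline: p ∝ B, so B = p_target / p_Earth × 1 AU.
B = 0.0548 / 0.0101 = 5.4257 AU.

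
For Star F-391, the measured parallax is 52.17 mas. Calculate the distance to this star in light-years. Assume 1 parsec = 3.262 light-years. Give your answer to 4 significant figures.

62.53 light years

p = 52.17 mas = 0.05217 arcsec.
d = 1/p = 1/0.05217 = 19.168 pc.
In light-years: 19.168 × 3.262 = 62.526 ly.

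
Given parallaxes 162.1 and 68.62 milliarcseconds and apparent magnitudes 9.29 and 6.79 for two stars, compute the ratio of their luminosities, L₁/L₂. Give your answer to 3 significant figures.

L₁/L₂ = 0.0179

d₁ = 1/p₁ = 1/0.1621″ = 6.169 pc; d₂ = 1/p₂ = 1/0.06862″ = 14.573 pc.
M₁ = m₁ − 5 log₁₀ d₁ + 5 = 9.29 − 3.9511 + 5 = 10.3389.
M₂ = 6.79 − 5.8177 + 5 = 5.9723.
L₁/L₂ = 10^(0.4(M₂ − M₁)) = 10^(0.4 × (-4.3666)) = 10^(-1.74664) = 0.017921.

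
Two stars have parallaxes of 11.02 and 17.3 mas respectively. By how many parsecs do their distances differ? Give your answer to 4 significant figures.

d_A = 1/0.01102″ = 90.744 pc; d_B = 1/0.01730″ = 57.803 pc.
|d_B − d_A| = |57.803 − 90.744| = 32.941 pc.

32.94 pc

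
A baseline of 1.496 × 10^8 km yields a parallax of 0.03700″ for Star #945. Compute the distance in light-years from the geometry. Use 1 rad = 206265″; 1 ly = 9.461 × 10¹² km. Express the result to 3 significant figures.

θ = 0.03700″ = 0.03700/206265 = 1.7938 × 10^-7 rad.
d = B/θ = (1.496 × 10^8) / (1.7938 × 10^-7) = 8.3398 × 10^14 km = (8.3398 × 10^14) / (9.461 × 10^12) ly = 88.149 ly.

88.1 ly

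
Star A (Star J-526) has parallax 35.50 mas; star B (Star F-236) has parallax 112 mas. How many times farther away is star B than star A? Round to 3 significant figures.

0.317

Since d = 1/p, d_B/d_A = p_A/p_B.
= 35.50 / 112 = 0.31696.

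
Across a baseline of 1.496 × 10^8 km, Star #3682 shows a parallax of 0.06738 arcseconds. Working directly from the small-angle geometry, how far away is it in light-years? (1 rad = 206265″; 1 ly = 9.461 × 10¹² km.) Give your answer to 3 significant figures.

θ = 0.06738″ = 0.06738/206265 = 3.2667 × 10^-7 rad.
d = B/θ = (1.496 × 10^8) / (3.2667 × 10^-7) = 4.5795 × 10^14 km = (4.5795 × 10^14) / (9.461 × 10^12) ly = 48.404 ly.

48.4 ly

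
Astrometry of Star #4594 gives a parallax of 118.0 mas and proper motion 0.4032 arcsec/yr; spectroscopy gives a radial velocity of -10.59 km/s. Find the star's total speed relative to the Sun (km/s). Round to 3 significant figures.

19.4 km/s

d = 1/p = 1/0.1180″ = 8.4746 pc.
v_t = 4.740 μ d = 4.740 × 0.4032 × 8.4746 = 16.196 km/s.
v = √(v_r² + v_t²) = √((-10.59)² + 16.196²) = √374.459 = 19.351 km/s.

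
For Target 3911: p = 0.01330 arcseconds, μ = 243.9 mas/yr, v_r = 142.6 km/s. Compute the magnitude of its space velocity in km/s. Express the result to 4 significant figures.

d = 1/p = 1/0.01330″ = 75.188 pc.
μ = 243.9 mas/yr = 0.2439 ″/yr.
v_t = 4.740 μ d = 4.740 × 0.2439 × 75.188 = 86.924 km/s.
v = √(v_r² + v_t²) = √(142.6² + 86.924²) = √27890.5 = 167 km/s.

167.0 km/s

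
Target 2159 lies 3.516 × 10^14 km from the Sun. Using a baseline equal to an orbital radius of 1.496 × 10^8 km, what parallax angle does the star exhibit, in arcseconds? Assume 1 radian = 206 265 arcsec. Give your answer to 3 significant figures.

0.0878 arcsec

θ ≈ B/d = (1.496 × 10^8) / (3.516 × 10^14) = 4.2548 × 10^-7 rad.
In arcseconds: 4.2548 × 10^-7 × 206265 = 0.087762″.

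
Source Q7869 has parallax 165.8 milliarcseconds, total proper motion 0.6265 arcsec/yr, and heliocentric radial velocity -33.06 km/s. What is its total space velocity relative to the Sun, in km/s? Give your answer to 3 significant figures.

d = 1/p = 1/0.1658″ = 6.0314 pc.
v_t = 4.740 μ d = 4.740 × 0.6265 × 6.0314 = 17.911 km/s.
v = √(v_r² + v_t²) = √((-33.06)² + 17.911²) = √1413.77 = 37.6 km/s.

37.6 km/s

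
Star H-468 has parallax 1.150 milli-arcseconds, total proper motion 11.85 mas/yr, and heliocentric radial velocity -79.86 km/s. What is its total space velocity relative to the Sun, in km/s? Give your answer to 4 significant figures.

d = 1/p = 1/0.001150″ = 869.57 pc.
μ = 11.85 mas/yr = 0.01185 ″/yr.
v_t = 4.740 μ d = 4.740 × 0.01185 × 869.57 = 48.843 km/s.
v = √(v_r² + v_t²) = √((-79.86)² + 48.843²) = √8763.26 = 93.612 km/s.

93.61 km/s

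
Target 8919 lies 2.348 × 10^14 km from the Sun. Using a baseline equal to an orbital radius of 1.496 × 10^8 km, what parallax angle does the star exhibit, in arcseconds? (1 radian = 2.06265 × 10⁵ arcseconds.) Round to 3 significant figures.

θ ≈ B/d = (1.496 × 10^8) / (2.348 × 10^14) = 6.3714 × 10^-7 rad.
In arcseconds: 6.3714 × 10^-7 × 206265 = 0.13142″.

0.131 arcsec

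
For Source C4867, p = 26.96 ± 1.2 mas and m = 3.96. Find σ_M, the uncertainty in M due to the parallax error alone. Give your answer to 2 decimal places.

M = m − 5 log₁₀ d + 5 = m + 5 log₁₀ p + 5, so ∂M/∂p = 5/(p ln 10).
σ_M = (5/ln 10) · (σ_p/p) = 2.1715 × 1.2/26.96 = 2.1715 × 0.04451 = 0.096653.

σ_M = 0.10 mag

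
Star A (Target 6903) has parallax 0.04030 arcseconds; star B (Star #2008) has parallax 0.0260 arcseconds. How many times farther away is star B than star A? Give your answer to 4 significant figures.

1.550

Since d = 1/p, d_B/d_A = p_A/p_B.
= 0.04030 / 0.0260 = 1.55.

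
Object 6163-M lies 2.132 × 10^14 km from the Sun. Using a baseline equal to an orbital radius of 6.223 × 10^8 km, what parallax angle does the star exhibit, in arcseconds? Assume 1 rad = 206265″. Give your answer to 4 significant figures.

0.6021 arcsec

θ ≈ B/d = (6.223 × 10^8) / (2.132 × 10^14) = 2.9189 × 10^-6 rad.
In arcseconds: 2.9189 × 10^-6 × 206265 = 0.60207″.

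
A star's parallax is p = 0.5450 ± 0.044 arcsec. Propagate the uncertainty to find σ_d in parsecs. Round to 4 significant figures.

0.1481 pc

d = 1/p, so σ_d = σ_p / p².
σ_d = 0.0440 / (0.5450)² = 0.0440 / 0.29703 = 0.14813 pc.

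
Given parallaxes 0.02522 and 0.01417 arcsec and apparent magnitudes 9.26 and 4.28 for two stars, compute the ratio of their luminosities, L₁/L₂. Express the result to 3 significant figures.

L₁/L₂ = 0.00322

d₁ = 1/p₁ = 1/0.02522″ = 39.651 pc; d₂ = 1/p₂ = 1/0.01417″ = 70.572 pc.
M₁ = m₁ − 5 log₁₀ d₁ + 5 = 9.26 − 7.9913 + 5 = 6.2687.
M₂ = 4.28 − 9.2432 + 5 = 0.0368.
L₁/L₂ = 10^(0.4(M₂ − M₁)) = 10^(0.4 × (-6.2319)) = 10^(-2.49276) = 0.0032154.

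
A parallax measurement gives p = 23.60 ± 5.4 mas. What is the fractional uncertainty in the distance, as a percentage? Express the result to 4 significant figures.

For d = 1/p, |σ_d/d| = |σ_p/p|.
σ_p/p = 5.4 / 23.60 = 0.22881 = 22.881%.

22.88%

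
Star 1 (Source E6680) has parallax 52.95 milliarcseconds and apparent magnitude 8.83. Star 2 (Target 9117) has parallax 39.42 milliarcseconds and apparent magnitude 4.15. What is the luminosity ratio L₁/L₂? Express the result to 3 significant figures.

L₁/L₂ = 0.00744

d₁ = 1/p₁ = 1/0.05295″ = 18.886 pc; d₂ = 1/p₂ = 1/0.03942″ = 25.368 pc.
M₁ = m₁ − 5 log₁₀ d₁ + 5 = 8.83 − 6.3807 + 5 = 7.4493.
M₂ = 4.15 − 7.0214 + 5 = 2.1286.
L₁/L₂ = 10^(0.4(M₂ − M₁)) = 10^(0.4 × (-5.3207)) = 10^(-2.12828) = 0.0074425.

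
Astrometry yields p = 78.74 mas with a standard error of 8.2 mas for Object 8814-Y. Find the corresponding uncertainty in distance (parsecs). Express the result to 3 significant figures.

1.32 pc

d = 1/p, so σ_d = σ_p / p².
σ_d = 0.00820 / (0.07874)² = 0.00820 / 0.0062 = 1.3226 pc.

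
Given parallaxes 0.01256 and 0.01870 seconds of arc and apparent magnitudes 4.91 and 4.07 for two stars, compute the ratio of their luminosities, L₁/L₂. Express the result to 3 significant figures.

L₁/L₂ = 1.02

d₁ = 1/p₁ = 1/0.01256″ = 79.618 pc; d₂ = 1/p₂ = 1/0.01870″ = 53.476 pc.
M₁ = m₁ − 5 log₁₀ d₁ + 5 = 4.91 − 9.5051 + 5 = 0.4049.
M₂ = 4.07 − 8.6408 + 5 = 0.4292.
L₁/L₂ = 10^(0.4(M₂ − M₁)) = 10^(0.4 × 0.0243) = 10^0.00972 = 1.0226.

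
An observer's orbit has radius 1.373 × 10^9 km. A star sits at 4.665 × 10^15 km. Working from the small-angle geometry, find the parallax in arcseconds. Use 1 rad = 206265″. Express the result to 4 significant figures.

0.06071 arcsec

θ ≈ B/d = (1.373 × 10^9) / (4.665 × 10^15) = 2.9432 × 10^-7 rad.
In arcseconds: 2.9432 × 10^-7 × 206265 = 0.060708″.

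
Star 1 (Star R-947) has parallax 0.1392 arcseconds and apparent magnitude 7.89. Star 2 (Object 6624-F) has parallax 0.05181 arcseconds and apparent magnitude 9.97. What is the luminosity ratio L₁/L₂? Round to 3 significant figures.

d₁ = 1/p₁ = 1/0.1392″ = 7.1839 pc; d₂ = 1/p₂ = 1/0.05181″ = 19.301 pc.
M₁ = m₁ − 5 log₁₀ d₁ + 5 = 7.89 − 4.2818 + 5 = 8.6082.
M₂ = 9.97 − 6.4279 + 5 = 8.5421.
L₁/L₂ = 10^(0.4(M₂ − M₁)) = 10^(0.4 × (-0.0661)) = 10^(-0.02644) = 0.94094.

L₁/L₂ = 0.941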